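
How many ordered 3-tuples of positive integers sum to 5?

6

Equivalently, choose which 2 of the 4 gaps become plus signs: C(4,2) = 6.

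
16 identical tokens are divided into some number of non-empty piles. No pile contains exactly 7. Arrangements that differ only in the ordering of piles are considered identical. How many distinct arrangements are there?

A full systematic count gives 201.

201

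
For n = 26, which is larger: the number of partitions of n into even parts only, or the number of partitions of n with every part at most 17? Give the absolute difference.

2268

Partitions of 26 into even parts only: 101.
Partitions of 26 with every part at most 17: 2369.
|101 − 2369| = 2268.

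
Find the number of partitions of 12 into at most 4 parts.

34

A partial list (first 12 by largest part):
12
11+1
10+2
10+1+1
9+3
9+2+1
9+1+1+1
8+4
8+3+1
8+2+2
8+2+1+1
7+5
…and 22 more, for 34 total.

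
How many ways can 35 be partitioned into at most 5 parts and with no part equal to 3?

Systematic enumeration (by largest part, then next-largest, …) yields 764.

764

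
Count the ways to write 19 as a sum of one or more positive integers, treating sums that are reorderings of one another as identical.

A full systematic count gives 490.

490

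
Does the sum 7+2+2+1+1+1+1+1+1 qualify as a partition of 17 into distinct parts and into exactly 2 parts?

The parts sum to 17, and the condition 'all summands are distinct' is violated.

No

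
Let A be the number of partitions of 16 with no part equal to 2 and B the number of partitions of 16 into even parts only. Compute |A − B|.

74

Partitions of 16 with no part equal to 2: 96.
Partitions of 16 into even parts only: 22.
|96 − 22| = 74.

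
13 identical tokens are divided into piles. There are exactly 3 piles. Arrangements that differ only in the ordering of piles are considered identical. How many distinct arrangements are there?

Enumerating:
11 + 1 + 1
10 + 2 + 1
9 + 3 + 1
9 + 2 + 2
8 + 4 + 1
8 + 3 + 2
7 + 5 + 1
7 + 4 + 2
7 + 3 + 3
6 + 6 + 1
6 + 5 + 2
6 + 4 + 3
5 + 5 + 3
5 + 4 + 4
That's 14 in total.

14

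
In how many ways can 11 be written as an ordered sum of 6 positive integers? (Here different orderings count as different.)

252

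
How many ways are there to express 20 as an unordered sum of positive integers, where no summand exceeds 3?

There are too many to list fully; the first 12 (by largest part) are:
2+3+3+3+3+3+3
1+1+3+3+3+3+3+3
1+2+2+3+3+3+3+3
1+1+1+2+3+3+3+3+3
1+1+1+1+1+3+3+3+3+3
2+2+2+2+3+3+3+3
1+1+2+2+2+3+3+3+3
1+1+1+1+2+2+3+3+3+3
1+1+1+1+1+1+2+3+3+3+3
1+1+1+1+1+1+1+1+3+3+3+3
1+2+2+2+2+2+3+3+3
1+1+1+2+2+2+2+3+3+3
…and 32 more, for 44 total.

44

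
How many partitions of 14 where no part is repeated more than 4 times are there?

Systematic enumeration (by largest part, then next-largest, …) yields 100.

100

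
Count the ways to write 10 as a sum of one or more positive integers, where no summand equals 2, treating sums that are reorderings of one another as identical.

20

They are:
10
9, 1
8, 1, 1
7, 3
7, 1, 1, 1
6, 4
6, 3, 1
6, 1, 1, 1, 1
5, 5
5, 4, 1
5, 3, 1, 1
5, 1, 1, 1, 1, 1
4, 4, 1, 1
4, 3, 3
4, 3, 1, 1, 1
4, 1, 1, 1, 1, 1, 1
3, 3, 3, 1
3, 3, 1, 1, 1, 1
3, 1, 1, 1, 1, 1, 1, 1
1, 1, 1, 1, 1, 1, 1, 1, 1, 1
Counting gives 20.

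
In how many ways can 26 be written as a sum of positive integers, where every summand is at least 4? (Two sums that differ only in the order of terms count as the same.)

70

There are too many to list fully; the first 12 (by largest part) are:
26
22, 4
21, 5
20, 6
19, 7
18, 8
18, 4, 4
17, 9
17, 5, 4
16, 10
16, 6, 4
16, 5, 5
…and 58 more, for 70 total.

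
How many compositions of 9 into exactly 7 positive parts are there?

By stars and bars with positive parts, the count is C(8,6) = 28.

28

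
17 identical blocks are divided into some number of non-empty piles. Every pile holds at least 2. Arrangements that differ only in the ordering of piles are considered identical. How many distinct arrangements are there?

A partial list (first 12 by largest part):
17
15+2
14+3
13+4
13+2+2
12+5
12+3+2
11+6
11+4+2
11+3+3
11+2+2+2
10+7
…and 54 more, for 66 total.

66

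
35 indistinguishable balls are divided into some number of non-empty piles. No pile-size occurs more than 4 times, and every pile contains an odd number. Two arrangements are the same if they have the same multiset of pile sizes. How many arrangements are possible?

Enumerating by decreasing first part gives 244 partitions in all.

244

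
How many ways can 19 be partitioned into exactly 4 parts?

54

A partial list (first 12 by largest part):
16,1,1,1
15,2,1,1
14,3,1,1
14,2,2,1
13,4,1,1
13,3,2,1
13,2,2,2
12,5,1,1
12,4,2,1
12,3,3,1
12,3,2,2
11,6,1,1
…and 42 more, for 54 total.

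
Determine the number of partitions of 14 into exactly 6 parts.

Listing the qualifying partitions of 14:
9,1,1,1,1,1
8,2,1,1,1,1
7,3,1,1,1,1
7,2,2,1,1,1
6,4,1,1,1,1
6,3,2,1,1,1
6,2,2,2,1,1
5,5,1,1,1,1
5,4,2,1,1,1
5,3,3,1,1,1
5,3,2,2,1,1
5,2,2,2,2,1
4,4,3,1,1,1
4,4,2,2,1,1
4,3,3,2,1,1
4,3,2,2,2,1
4,2,2,2,2,2
3,3,3,3,1,1
3,3,3,2,2,1
3,3,2,2,2,2
That's 20 in total.

20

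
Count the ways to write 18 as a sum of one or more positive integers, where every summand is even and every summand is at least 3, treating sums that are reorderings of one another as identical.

8

Listing the qualifying partitions of 18:
18
14,4
12,6
10,8
10,4,4
8,6,4
6,6,6
6,4,4,4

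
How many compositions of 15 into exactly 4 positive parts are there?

A composition of 15 into 4 positive parts is chosen by placing 3 dividers among the 14 gaps between 15 units: C(14,3) = 364.

364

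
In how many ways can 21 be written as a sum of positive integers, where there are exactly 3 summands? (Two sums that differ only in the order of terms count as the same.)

37

There are too many to list fully; the first 12 (by largest part) are:
19+1+1
18+2+1
17+3+1
17+2+2
16+4+1
16+3+2
15+5+1
15+4+2
15+3+3
14+6+1
14+5+2
14+4+3
…and 25 more, for 37 total.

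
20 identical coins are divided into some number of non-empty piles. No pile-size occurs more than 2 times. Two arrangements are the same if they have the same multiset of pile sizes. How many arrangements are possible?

202

There are 202 such partitions.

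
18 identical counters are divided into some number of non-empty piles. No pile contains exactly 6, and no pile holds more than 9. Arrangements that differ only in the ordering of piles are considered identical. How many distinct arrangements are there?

245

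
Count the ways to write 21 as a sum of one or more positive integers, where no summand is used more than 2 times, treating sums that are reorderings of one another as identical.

A full systematic count gives 243.

243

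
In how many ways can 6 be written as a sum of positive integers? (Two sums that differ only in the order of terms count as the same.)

The partitions of 6 that satisfy the conditions:
6
5,1
4,2
4,1,1
3,3
3,2,1
3,1,1,1
2,2,2
2,2,1,1
2,1,1,1,1
1,1,1,1,1,1
That's 11 in total.

11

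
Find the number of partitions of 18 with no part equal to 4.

Systematic enumeration (by largest part, then next-largest, …) yields 250.

250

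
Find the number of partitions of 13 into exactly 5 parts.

18

Enumerating:
9+1+1+1+1
8+2+1+1+1
7+3+1+1+1
7+2+2+1+1
6+4+1+1+1
6+3+2+1+1
6+2+2+2+1
5+5+1+1+1
5+4+2+1+1
5+3+3+1+1
5+3+2+2+1
5+2+2+2+2
4+4+3+1+1
4+4+2+2+1
4+3+3+2+1
4+3+2+2+2
3+3+3+3+1
3+3+3+2+2
Counting gives 18.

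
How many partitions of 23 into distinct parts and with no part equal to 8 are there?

82

Enumerating by decreasing first part gives 82 partitions in all.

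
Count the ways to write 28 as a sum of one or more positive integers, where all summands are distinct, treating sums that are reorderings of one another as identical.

222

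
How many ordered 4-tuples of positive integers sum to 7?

20

By stars and bars with positive parts, the count is C(6,3) = 20.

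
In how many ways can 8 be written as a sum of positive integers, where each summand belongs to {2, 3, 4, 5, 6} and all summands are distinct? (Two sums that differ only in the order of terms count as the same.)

2

Listing the qualifying partitions of 8:
6,2
5,3
That's 2 in total.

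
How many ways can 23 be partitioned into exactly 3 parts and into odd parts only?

14

Enumerating:
21, 1, 1
19, 3, 1
17, 5, 1
17, 3, 3
15, 7, 1
15, 5, 3
13, 9, 1
13, 7, 3
13, 5, 5
11, 11, 1
11, 9, 3
11, 7, 5
9, 9, 5
9, 7, 7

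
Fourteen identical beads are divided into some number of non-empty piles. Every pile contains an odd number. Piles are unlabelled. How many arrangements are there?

Enumerating:
13,1
11,3
11,1,1,1
9,5
9,3,1,1
9,1,1,1,1,1
7,7
7,5,1,1
7,3,3,1
7,3,1,1,1,1
7,1,1,1,1,1,1,1
5,5,3,1
5,5,1,1,1,1
5,3,3,3
5,3,3,1,1,1
5,3,1,1,1,1,1,1
5,1,1,1,1,1,1,1,1,1
3,3,3,3,1,1
3,3,3,1,1,1,1,1
3,3,1,1,1,1,1,1,1,1
3,1,1,1,1,1,1,1,1,1,1,1
1,1,1,1,1,1,1,1,1,1,1,1,1,1

22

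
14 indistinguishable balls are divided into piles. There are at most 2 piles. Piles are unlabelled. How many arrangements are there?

8

Listing the qualifying partitions of 14:
14
1, 13
2, 12
3, 11
4, 10
5, 9
6, 8
7, 7
Counting gives 8.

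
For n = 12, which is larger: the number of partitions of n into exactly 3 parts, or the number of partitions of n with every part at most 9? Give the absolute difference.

61

Partitions of 12 into exactly 3 parts: 12.
Partitions of 12 with every part at most 9: 73.
|12 − 73| = 61.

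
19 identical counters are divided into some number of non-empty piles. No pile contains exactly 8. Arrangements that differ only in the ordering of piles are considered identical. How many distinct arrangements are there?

A full systematic count gives 434.

434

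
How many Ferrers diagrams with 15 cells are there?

Enumerating by decreasing first part gives 176 partitions in all.

176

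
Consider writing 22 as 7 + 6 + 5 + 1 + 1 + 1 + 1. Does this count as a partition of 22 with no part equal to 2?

The parts sum to 22, and the condition 'no summand equals 2' holds.

Yes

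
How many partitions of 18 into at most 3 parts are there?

There are too many to list fully; the first 12 (by largest part) are:
18
1,17
2,16
1,1,16
3,15
1,2,15
4,14
1,3,14
2,2,14
5,13
1,4,13
2,3,13
…and 25 more, for 37 total.

37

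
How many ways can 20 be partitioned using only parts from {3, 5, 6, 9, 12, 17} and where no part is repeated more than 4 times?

7

The partitions of 20 that satisfy the conditions:
3 + 17
3 + 5 + 12
5 + 6 + 9
3 + 3 + 5 + 9
3 + 5 + 6 + 6
3 + 3 + 3 + 5 + 6
5 + 5 + 5 + 5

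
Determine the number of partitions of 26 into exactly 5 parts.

Direct enumeration gives 221 partitions.

221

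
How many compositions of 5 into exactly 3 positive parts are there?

6

Place 2 bars in the 4 internal gaps of a row of 5 dots: C(4,2) = 6.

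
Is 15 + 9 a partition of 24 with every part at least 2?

The parts sum to 24, and the condition 'every summand is at least 2' holds.

Yes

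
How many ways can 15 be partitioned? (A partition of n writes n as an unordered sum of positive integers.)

Enumerating by decreasing first part gives 176 partitions in all.

176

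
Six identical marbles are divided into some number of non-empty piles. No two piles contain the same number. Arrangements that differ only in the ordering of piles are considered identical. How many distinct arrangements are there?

Enumerating:
6
5, 1
4, 2
3, 2, 1

4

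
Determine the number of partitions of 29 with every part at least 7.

They are:
29
7,22
8,21
9,20
10,19
11,18
12,17
13,16
14,15
7,7,15
7,8,14
7,9,13
8,8,13
7,10,12
8,9,12
7,11,11
8,10,11
9,9,11
9,10,10
7,7,7,8
That's 20 in total.

20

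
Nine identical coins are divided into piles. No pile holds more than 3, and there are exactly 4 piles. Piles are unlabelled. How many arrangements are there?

2

Listing the qualifying partitions of 9:
3 + 3 + 2 + 1
3 + 2 + 2 + 2
Counting gives 2.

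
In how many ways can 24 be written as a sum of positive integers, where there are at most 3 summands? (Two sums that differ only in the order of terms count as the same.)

A partial list (first 12 by largest part):
24
23 + 1
22 + 2
22 + 1 + 1
21 + 3
21 + 2 + 1
20 + 4
20 + 3 + 1
20 + 2 + 2
19 + 5
19 + 4 + 1
19 + 3 + 2
…and 49 more, for 61 total.

61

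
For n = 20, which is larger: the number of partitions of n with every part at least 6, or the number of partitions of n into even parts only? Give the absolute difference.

Partitions of 20 with every part at least 6: 8.
Partitions of 20 into even parts only: 42.
|8 − 42| = 34.

34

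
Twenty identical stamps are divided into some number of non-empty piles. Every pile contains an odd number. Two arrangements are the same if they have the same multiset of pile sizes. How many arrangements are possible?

There are too many to list fully; the first 12 (by largest part) are:
19,1
17,3
17,1,1,1
15,5
15,3,1,1
15,1,1,1,1,1
13,7
13,5,1,1
13,3,3,1
13,3,1,1,1,1
13,1,1,1,1,1,1,1
11,9
…and 52 more, for 64 total.

64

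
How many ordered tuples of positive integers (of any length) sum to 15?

16384

The number of compositions of n is 2^(n−1); here 2^14 = 16384.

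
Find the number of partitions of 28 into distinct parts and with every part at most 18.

Direct enumeration gives 189 partitions.

189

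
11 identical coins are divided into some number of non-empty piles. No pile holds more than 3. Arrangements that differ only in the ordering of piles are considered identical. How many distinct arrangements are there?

The partitions of 11 that satisfy the conditions:
3, 3, 3, 2
3, 3, 3, 1, 1
3, 3, 2, 2, 1
3, 3, 2, 1, 1, 1
3, 3, 1, 1, 1, 1, 1
3, 2, 2, 2, 2
3, 2, 2, 2, 1, 1
3, 2, 2, 1, 1, 1, 1
3, 2, 1, 1, 1, 1, 1, 1
3, 1, 1, 1, 1, 1, 1, 1, 1
2, 2, 2, 2, 2, 1
2, 2, 2, 2, 1, 1, 1
2, 2, 2, 1, 1, 1, 1, 1
2, 2, 1, 1, 1, 1, 1, 1, 1
2, 1, 1, 1, 1, 1, 1, 1, 1, 1
1, 1, 1, 1, 1, 1, 1, 1, 1, 1, 1
Counting gives 16.

16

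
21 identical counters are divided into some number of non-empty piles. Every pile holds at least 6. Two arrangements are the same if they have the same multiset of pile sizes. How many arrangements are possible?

The partitions of 21 that satisfy the conditions:
21
6, 15
7, 14
8, 13
9, 12
10, 11
6, 6, 9
6, 7, 8
7, 7, 7

9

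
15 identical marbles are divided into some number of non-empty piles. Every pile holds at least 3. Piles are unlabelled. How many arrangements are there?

17

The partitions of 15 that satisfy the conditions:
15
3, 12
4, 11
5, 10
6, 9
3, 3, 9
7, 8
3, 4, 8
3, 5, 7
4, 4, 7
3, 6, 6
4, 5, 6
3, 3, 3, 6
5, 5, 5
3, 3, 4, 5
3, 4, 4, 4
3, 3, 3, 3, 3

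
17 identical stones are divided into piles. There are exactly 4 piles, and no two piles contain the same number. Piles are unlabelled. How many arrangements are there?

11

They are:
11, 3, 2, 1
10, 4, 2, 1
9, 5, 2, 1
9, 4, 3, 1
8, 6, 2, 1
8, 5, 3, 1
8, 4, 3, 2
7, 6, 3, 1
7, 5, 4, 1
7, 5, 3, 2
6, 5, 4, 2
That's 11 in total.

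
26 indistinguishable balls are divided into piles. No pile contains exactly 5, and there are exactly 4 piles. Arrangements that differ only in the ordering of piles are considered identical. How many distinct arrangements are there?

There are 99 such partitions.

99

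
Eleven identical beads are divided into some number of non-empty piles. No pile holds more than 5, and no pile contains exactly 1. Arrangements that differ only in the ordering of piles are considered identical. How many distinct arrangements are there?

7

Enumerating:
5+4+2
5+3+3
5+2+2+2
4+4+3
4+3+2+2
3+3+3+2
3+2+2+2+2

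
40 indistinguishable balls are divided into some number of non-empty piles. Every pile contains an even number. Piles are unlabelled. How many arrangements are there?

Counting exhaustively, 627 partitions satisfy the conditions.

627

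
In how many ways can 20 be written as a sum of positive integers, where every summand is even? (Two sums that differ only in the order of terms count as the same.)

There are too many to list fully; the first 12 (by largest part) are:
20
18,2
16,4
16,2,2
14,6
14,4,2
14,2,2,2
12,8
12,6,2
12,4,4
12,4,2,2
12,2,2,2,2
…and 30 more, for 42 total.

42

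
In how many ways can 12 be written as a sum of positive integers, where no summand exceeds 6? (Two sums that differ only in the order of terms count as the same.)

58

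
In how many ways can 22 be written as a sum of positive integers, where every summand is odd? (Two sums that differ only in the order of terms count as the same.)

89

Counting exhaustively, 89 partitions satisfy the conditions.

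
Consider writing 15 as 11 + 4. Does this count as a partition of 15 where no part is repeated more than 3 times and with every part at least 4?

Yes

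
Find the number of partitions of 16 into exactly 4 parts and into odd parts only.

9

Enumerating:
13,1,1,1
11,3,1,1
9,5,1,1
9,3,3,1
7,7,1,1
7,5,3,1
7,3,3,3
5,5,5,1
5,5,3,3
Counting gives 9.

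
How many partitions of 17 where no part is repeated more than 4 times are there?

Direct enumeration gives 205 partitions.

205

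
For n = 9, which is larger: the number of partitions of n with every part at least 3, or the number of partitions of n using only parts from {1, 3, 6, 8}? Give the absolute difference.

3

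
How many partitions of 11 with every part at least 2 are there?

14

The partitions of 11 that satisfy the conditions:
11
9+2
8+3
7+4
7+2+2
6+5
6+3+2
5+4+2
5+3+3
5+2+2+2
4+4+3
4+3+2+2
3+3+3+2
3+2+2+2+2
That's 14 in total.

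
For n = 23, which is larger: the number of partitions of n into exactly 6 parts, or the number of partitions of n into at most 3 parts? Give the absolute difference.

107

Partitions of 23 into exactly 6 parts: 163.
Partitions of 23 into at most 3 parts: 56.
|163 − 56| = 107.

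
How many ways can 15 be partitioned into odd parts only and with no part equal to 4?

27

A partial list (first 12 by largest part):
15
1, 1, 13
1, 3, 11
1, 1, 1, 1, 11
1, 5, 9
3, 3, 9
1, 1, 1, 3, 9
1, 1, 1, 1, 1, 1, 9
1, 7, 7
3, 5, 7
1, 1, 1, 5, 7
1, 1, 3, 3, 7
…and 15 more, for 27 total.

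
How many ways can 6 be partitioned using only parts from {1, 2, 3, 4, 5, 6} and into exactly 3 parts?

The partitions of 6 that satisfy the conditions:
4, 1, 1
3, 2, 1
2, 2, 2

3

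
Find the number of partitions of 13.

101

Systematic enumeration (by largest part, then next-largest, …) yields 101.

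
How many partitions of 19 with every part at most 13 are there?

Enumerating by decreasing first part gives 471 partitions in all.

471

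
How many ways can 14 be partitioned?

135

Counting exhaustively, 135 partitions satisfy the conditions.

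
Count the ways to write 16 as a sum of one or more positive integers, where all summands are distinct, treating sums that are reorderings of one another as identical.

32

A partial list (first 12 by largest part):
16
15, 1
14, 2
13, 3
13, 2, 1
12, 4
12, 3, 1
11, 5
11, 4, 1
11, 3, 2
10, 6
10, 5, 1
…and 20 more, for 32 total.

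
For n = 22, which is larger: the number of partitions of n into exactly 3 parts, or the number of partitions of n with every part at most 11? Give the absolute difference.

Partitions of 22 into exactly 3 parts: 40.
Partitions of 22 with every part at most 11: 863.
|40 − 863| = 823.

823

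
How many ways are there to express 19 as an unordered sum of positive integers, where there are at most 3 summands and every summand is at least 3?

The partitions of 19 that satisfy the conditions:
19
16+3
15+4
14+5
13+6
13+3+3
12+7
12+4+3
11+8
11+5+3
11+4+4
10+9
10+6+3
10+5+4
9+7+3
9+6+4
9+5+5
8+8+3
8+7+4
8+6+5
7+7+5
7+6+6

22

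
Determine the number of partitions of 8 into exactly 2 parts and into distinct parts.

3

The partitions of 8 that satisfy the conditions:
1, 7
2, 6
3, 5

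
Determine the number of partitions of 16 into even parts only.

The partitions of 16 that satisfy the conditions:
16
14,2
12,4
12,2,2
10,6
10,4,2
10,2,2,2
8,8
8,6,2
8,4,4
8,4,2,2
8,2,2,2,2
6,6,4
6,6,2,2
6,4,4,2
6,4,2,2,2
6,2,2,2,2,2
4,4,4,4
4,4,4,2,2
4,4,2,2,2,2
4,2,2,2,2,2,2
2,2,2,2,2,2,2,2

22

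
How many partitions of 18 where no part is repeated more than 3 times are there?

208

Systematic enumeration (by largest part, then next-largest, …) yields 208.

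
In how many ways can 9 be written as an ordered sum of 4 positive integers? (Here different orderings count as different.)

Place 3 bars in the 8 internal gaps of a row of 9 dots: C(8,3) = 56.

56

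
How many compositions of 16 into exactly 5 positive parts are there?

1365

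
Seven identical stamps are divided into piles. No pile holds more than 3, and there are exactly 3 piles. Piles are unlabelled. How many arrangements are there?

2

The partitions of 7 that satisfy the conditions:
3+3+1
3+2+2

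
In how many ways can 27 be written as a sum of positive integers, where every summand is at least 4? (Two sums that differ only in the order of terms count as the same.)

81

Enumerating by decreasing first part gives 81 partitions in all.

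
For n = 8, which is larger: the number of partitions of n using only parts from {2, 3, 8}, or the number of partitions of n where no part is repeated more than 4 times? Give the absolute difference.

16

Partitions of 8 using only parts from {2, 3, 8}: 3.
Partitions of 8 where no part is repeated more than 4 times: 19.
|3 − 19| = 16.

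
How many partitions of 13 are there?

101

Counting exhaustively, 101 partitions satisfy the conditions.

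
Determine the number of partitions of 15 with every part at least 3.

17

The partitions of 15 that satisfy the conditions:
15
12+3
11+4
10+5
9+6
9+3+3
8+7
8+4+3
7+5+3
7+4+4
6+6+3
6+5+4
6+3+3+3
5+5+5
5+4+3+3
4+4+4+3
3+3+3+3+3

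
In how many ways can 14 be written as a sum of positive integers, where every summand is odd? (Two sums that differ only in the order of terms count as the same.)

22

Listing the qualifying partitions of 14:
1,13
3,11
1,1,1,11
5,9
1,1,3,9
1,1,1,1,1,9
7,7
1,1,5,7
1,3,3,7
1,1,1,1,3,7
1,1,1,1,1,1,1,7
1,3,5,5
1,1,1,1,5,5
3,3,3,5
1,1,1,3,3,5
1,1,1,1,1,1,3,5
1,1,1,1,1,1,1,1,1,5
1,1,3,3,3,3
1,1,1,1,1,3,3,3
1,1,1,1,1,1,1,1,3,3
1,1,1,1,1,1,1,1,1,1,1,3
1,1,1,1,1,1,1,1,1,1,1,1,1,1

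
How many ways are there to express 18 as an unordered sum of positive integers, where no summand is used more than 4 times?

Counting exhaustively, 262 partitions satisfy the conditions.

262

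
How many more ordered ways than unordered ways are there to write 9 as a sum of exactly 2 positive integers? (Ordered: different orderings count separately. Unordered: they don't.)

Compositions: C(8,1) = 8.
Partitions of 9 into exactly 2 parts: 4.
Difference: 8 − 4 = 4.

4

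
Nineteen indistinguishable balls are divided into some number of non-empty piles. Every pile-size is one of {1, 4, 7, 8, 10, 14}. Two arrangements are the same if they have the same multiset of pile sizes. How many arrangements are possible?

They are:
14,4,1
14,1,1,1,1,1
10,8,1
10,7,1,1
10,4,4,1
10,4,1,1,1,1,1
10,1,1,1,1,1,1,1,1,1
8,8,1,1,1
8,7,4
8,7,1,1,1,1
8,4,4,1,1,1
8,4,1,1,1,1,1,1,1
8,1,1,1,1,1,1,1,1,1,1,1
7,7,4,1
7,7,1,1,1,1,1
7,4,4,4
7,4,4,1,1,1,1
7,4,1,1,1,1,1,1,1,1
7,1,1,1,1,1,1,1,1,1,1,1,1
4,4,4,4,1,1,1
4,4,4,1,1,1,1,1,1,1
4,4,1,1,1,1,1,1,1,1,1,1,1
4,1,1,1,1,1,1,1,1,1,1,1,1,1,1,1
1,1,1,1,1,1,1,1,1,1,1,1,1,1,1,1,1,1,1

24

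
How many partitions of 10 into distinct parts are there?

10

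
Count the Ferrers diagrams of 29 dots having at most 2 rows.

15

The partitions of 29 that satisfy the conditions:
29
28,1
27,2
26,3
25,4
24,5
23,6
22,7
21,8
20,9
19,10
18,11
17,12
16,13
15,14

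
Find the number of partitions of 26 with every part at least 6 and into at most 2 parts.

Enumerating:
26
20, 6
19, 7
18, 8
17, 9
16, 10
15, 11
14, 12
13, 13

9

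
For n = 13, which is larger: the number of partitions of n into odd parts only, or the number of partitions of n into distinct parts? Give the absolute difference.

Partitions of 13 into odd parts only: 18.
Partitions of 13 into distinct parts: 18.
|18 − 18| = 0.

0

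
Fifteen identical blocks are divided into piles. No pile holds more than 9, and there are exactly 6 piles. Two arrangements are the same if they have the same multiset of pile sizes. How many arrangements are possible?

Listing the qualifying partitions of 15:
9,2,1,1,1,1
8,3,1,1,1,1
8,2,2,1,1,1
7,4,1,1,1,1
7,3,2,1,1,1
7,2,2,2,1,1
6,5,1,1,1,1
6,4,2,1,1,1
6,3,3,1,1,1
6,3,2,2,1,1
6,2,2,2,2,1
5,5,2,1,1,1
5,4,3,1,1,1
5,4,2,2,1,1
5,3,3,2,1,1
5,3,2,2,2,1
5,2,2,2,2,2
4,4,4,1,1,1
4,4,3,2,1,1
4,4,2,2,2,1
4,3,3,3,1,1
4,3,3,2,2,1
4,3,2,2,2,2
3,3,3,3,2,1
3,3,3,2,2,2
Counting gives 25.

25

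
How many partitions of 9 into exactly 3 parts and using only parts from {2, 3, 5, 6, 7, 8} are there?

2

Listing the qualifying partitions of 9:
5,2,2
3,3,3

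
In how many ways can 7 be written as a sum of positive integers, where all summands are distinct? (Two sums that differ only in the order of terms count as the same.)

Enumerating:
7
6 + 1
5 + 2
4 + 3
4 + 2 + 1
Counting gives 5.

5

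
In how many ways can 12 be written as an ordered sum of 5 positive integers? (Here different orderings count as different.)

330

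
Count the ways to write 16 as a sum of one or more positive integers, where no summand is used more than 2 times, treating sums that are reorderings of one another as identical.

89

Enumerating by decreasing first part gives 89 partitions in all.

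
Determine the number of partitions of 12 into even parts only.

Enumerating:
12
10+2
8+4
8+2+2
6+6
6+4+2
6+2+2+2
4+4+4
4+4+2+2
4+2+2+2+2
2+2+2+2+2+2

11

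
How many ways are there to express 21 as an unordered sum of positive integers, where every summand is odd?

Counting exhaustively, 76 partitions satisfy the conditions.

76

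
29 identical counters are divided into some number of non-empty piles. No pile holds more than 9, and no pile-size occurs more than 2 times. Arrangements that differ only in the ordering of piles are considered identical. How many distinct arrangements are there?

Direct enumeration gives 301 partitions.

301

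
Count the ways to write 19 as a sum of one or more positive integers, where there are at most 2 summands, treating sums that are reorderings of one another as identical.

10

The partitions of 19 that satisfy the conditions:
19
1, 18
2, 17
3, 16
4, 15
5, 14
6, 13
7, 12
8, 11
9, 10
Counting gives 10.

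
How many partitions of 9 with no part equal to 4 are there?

The partitions of 9 that satisfy the conditions:
9
1 + 8
2 + 7
1 + 1 + 7
3 + 6
1 + 2 + 6
1 + 1 + 1 + 6
1 + 3 + 5
2 + 2 + 5
1 + 1 + 2 + 5
1 + 1 + 1 + 1 + 5
3 + 3 + 3
1 + 2 + 3 + 3
1 + 1 + 1 + 3 + 3
2 + 2 + 2 + 3
1 + 1 + 2 + 2 + 3
1 + 1 + 1 + 1 + 2 + 3
1 + 1 + 1 + 1 + 1 + 1 + 3
1 + 2 + 2 + 2 + 2
1 + 1 + 1 + 2 + 2 + 2
1 + 1 + 1 + 1 + 1 + 2 + 2
1 + 1 + 1 + 1 + 1 + 1 + 1 + 2
1 + 1 + 1 + 1 + 1 + 1 + 1 + 1 + 1
That's 23 in total.

23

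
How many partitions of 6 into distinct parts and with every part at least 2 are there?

They are:
6
4,2

2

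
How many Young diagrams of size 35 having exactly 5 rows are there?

Direct enumeration gives 674 partitions.

674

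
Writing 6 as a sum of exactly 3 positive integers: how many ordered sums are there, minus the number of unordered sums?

7

Compositions: C(5,2) = 10.
Partitions of 6 into exactly 3 parts: 3.
Difference: 10 − 3 = 7.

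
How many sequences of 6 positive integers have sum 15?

2002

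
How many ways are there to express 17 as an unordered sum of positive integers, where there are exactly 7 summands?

38

A partial list (first 12 by largest part):
11,1,1,1,1,1,1
10,2,1,1,1,1,1
9,3,1,1,1,1,1
9,2,2,1,1,1,1
8,4,1,1,1,1,1
8,3,2,1,1,1,1
8,2,2,2,1,1,1
7,5,1,1,1,1,1
7,4,2,1,1,1,1
7,3,3,1,1,1,1
7,3,2,2,1,1,1
7,2,2,2,2,1,1
…and 26 more, for 38 total.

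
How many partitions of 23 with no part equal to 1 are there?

253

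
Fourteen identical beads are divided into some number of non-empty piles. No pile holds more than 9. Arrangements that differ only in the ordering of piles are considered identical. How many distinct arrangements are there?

123

Direct enumeration gives 123 partitions.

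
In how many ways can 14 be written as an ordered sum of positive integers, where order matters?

8192

The number of compositions of n is 2^(n−1); here 2^13 = 8192.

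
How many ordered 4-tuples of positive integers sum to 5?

4

A composition of 5 into 4 positive parts is chosen by placing 3 dividers among the 4 gaps between 5 units: C(4,3) = 4.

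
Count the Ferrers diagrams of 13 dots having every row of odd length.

They are:
13
11,1,1
9,3,1
9,1,1,1,1
7,5,1
7,3,3
7,3,1,1,1
7,1,1,1,1,1,1
5,5,3
5,5,1,1,1
5,3,3,1,1
5,3,1,1,1,1,1
5,1,1,1,1,1,1,1,1
3,3,3,3,1
3,3,3,1,1,1,1
3,3,1,1,1,1,1,1,1
3,1,1,1,1,1,1,1,1,1,1
1,1,1,1,1,1,1,1,1,1,1,1,1

18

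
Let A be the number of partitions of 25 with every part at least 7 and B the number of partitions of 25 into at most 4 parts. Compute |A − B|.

Partitions of 25 with every part at least 7: 11.
Partitions of 25 into at most 4 parts: 185.
|11 − 185| = 174.

174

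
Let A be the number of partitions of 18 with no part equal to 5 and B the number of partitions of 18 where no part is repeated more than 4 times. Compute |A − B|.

Partitions of 18 with no part equal to 5: 284.
Partitions of 18 where no part is repeated more than 4 times: 262.
|284 − 262| = 22.

22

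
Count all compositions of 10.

Each of the 9 gaps between 10 units is either a break or not: 2^9 = 512.

512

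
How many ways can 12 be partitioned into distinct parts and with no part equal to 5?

They are:
12
11 + 1
10 + 2
9 + 3
9 + 2 + 1
8 + 4
8 + 3 + 1
7 + 4 + 1
7 + 3 + 2
6 + 4 + 2
6 + 3 + 2 + 1

11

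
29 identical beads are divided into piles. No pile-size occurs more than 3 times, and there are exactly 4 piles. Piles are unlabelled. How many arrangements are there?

185

Enumerating by decreasing first part gives 185 partitions in all.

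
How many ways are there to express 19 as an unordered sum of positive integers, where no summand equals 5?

355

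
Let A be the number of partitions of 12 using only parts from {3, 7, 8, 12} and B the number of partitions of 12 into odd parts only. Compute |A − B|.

Partitions of 12 using only parts from {3, 7, 8, 12}: 2.
Partitions of 12 into odd parts only: 15.
|2 − 15| = 13.

13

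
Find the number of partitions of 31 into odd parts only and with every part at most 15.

279

A full systematic count gives 279.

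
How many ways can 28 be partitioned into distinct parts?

There are 222 such partitions.

222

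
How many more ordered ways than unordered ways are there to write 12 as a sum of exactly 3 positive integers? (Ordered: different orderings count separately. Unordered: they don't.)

43

Ordered (compositions into 3 parts): C(11,2) = 55.
Partitions of 12 into exactly 3 parts: 12.
Difference: 55 − 12 = 43.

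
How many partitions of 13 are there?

101

Direct enumeration gives 101 partitions.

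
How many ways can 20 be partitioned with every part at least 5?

They are:
20
15, 5
14, 6
13, 7
12, 8
11, 9
10, 10
10, 5, 5
9, 6, 5
8, 7, 5
8, 6, 6
7, 7, 6
5, 5, 5, 5

13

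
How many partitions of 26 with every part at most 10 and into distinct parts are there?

39

There are too many to list fully; the first 12 (by largest part) are:
7+9+10
1+6+9+10
2+5+9+10
3+4+9+10
1+2+4+9+10
1+7+8+10
2+6+8+10
3+5+8+10
1+2+5+8+10
1+3+4+8+10
3+6+7+10
1+2+6+7+10
…and 27 more, for 39 total.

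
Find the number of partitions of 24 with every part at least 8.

The partitions of 24 that satisfy the conditions:
24
16,8
15,9
14,10
13,11
12,12
8,8,8

7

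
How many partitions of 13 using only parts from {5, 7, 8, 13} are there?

Enumerating:
13
8 + 5

2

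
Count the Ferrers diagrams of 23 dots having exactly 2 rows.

Enumerating:
22, 1
21, 2
20, 3
19, 4
18, 5
17, 6
16, 7
15, 8
14, 9
13, 10
12, 11

11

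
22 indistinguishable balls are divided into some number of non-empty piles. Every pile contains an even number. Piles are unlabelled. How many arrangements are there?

56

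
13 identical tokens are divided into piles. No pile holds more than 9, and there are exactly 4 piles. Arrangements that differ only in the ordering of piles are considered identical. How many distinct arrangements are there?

17

The partitions of 13 that satisfy the conditions:
9+2+1+1
8+3+1+1
8+2+2+1
7+4+1+1
7+3+2+1
7+2+2+2
6+5+1+1
6+4+2+1
6+3+3+1
6+3+2+2
5+5+2+1
5+4+3+1
5+4+2+2
5+3+3+2
4+4+4+1
4+4+3+2
4+3+3+3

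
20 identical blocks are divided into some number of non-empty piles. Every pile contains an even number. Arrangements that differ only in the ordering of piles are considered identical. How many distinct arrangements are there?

There are too many to list fully; the first 12 (by largest part) are:
20
18+2
16+4
16+2+2
14+6
14+4+2
14+2+2+2
12+8
12+6+2
12+4+4
12+4+2+2
12+2+2+2+2
…and 30 more, for 42 total.

42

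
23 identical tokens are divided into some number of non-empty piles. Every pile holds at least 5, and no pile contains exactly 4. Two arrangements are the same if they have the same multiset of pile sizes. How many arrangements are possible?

They are:
23
18, 5
17, 6
16, 7
15, 8
14, 9
13, 10
13, 5, 5
12, 11
12, 6, 5
11, 7, 5
11, 6, 6
10, 8, 5
10, 7, 6
9, 9, 5
9, 8, 6
9, 7, 7
8, 8, 7
8, 5, 5, 5
7, 6, 5, 5
6, 6, 6, 5

21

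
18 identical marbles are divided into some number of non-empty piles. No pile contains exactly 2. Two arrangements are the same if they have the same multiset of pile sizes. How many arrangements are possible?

154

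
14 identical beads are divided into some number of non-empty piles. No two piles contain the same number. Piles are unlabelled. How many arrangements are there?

22

Enumerating:
14
1, 13
2, 12
3, 11
1, 2, 11
4, 10
1, 3, 10
5, 9
1, 4, 9
2, 3, 9
6, 8
1, 5, 8
2, 4, 8
1, 2, 3, 8
1, 6, 7
2, 5, 7
3, 4, 7
1, 2, 4, 7
3, 5, 6
1, 2, 5, 6
1, 3, 4, 6
2, 3, 4, 5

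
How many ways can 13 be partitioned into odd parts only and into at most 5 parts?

11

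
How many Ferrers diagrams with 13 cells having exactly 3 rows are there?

14

Enumerating:
11,1,1
10,2,1
9,3,1
9,2,2
8,4,1
8,3,2
7,5,1
7,4,2
7,3,3
6,6,1
6,5,2
6,4,3
5,5,3
5,4,4
That's 14 in total.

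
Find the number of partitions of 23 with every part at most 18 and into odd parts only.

100

Enumerating by decreasing first part gives 100 partitions in all.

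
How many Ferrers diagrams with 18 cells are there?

385

There are 385 such partitions.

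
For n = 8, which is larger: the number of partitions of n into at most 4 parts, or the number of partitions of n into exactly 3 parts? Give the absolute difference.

Partitions of 8 into at most 4 parts: 15.
Partitions of 8 into exactly 3 parts: 5.
|15 − 5| = 10.

10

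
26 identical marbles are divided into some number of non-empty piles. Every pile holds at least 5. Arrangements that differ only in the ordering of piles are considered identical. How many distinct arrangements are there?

36

There are too many to list fully; the first 12 (by largest part) are:
26
21,5
20,6
19,7
18,8
17,9
16,10
16,5,5
15,11
15,6,5
14,12
14,7,5
…and 24 more, for 36 total.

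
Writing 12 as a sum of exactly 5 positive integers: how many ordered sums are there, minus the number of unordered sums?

Ordered (compositions into 5 parts): C(11,4) = 330.
Partitions of 12 into exactly 5 parts: 13.
Difference: 330 − 13 = 317.

317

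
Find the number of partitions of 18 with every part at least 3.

33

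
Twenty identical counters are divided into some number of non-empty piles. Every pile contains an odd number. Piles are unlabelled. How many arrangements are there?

A partial list (first 12 by largest part):
19,1
17,3
17,1,1,1
15,5
15,3,1,1
15,1,1,1,1,1
13,7
13,5,1,1
13,3,3,1
13,3,1,1,1,1
13,1,1,1,1,1,1,1
11,9
…and 52 more, for 64 total.

64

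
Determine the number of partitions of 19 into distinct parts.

A partial list (first 12 by largest part):
19
18 + 1
17 + 2
16 + 3
16 + 2 + 1
15 + 4
15 + 3 + 1
14 + 5
14 + 4 + 1
14 + 3 + 2
13 + 6
13 + 5 + 1
…and 42 more, for 54 total.

54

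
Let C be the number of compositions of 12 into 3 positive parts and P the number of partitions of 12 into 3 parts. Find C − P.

Compositions: C(11,2) = 55.
Partitions of 12 into exactly 3 parts: 12.
Difference: 55 − 12 = 43.

43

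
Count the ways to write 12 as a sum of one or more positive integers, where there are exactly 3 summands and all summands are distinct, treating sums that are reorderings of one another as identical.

Enumerating:
9,2,1
8,3,1
7,4,1
7,3,2
6,5,1
6,4,2
5,4,3
Counting gives 7.

7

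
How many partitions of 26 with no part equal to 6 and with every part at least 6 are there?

Listing the qualifying partitions of 26:
26
7,19
8,18
9,17
10,16
11,15
12,14
13,13
7,7,12
7,8,11
7,9,10
8,8,10
8,9,9
That's 13 in total.

13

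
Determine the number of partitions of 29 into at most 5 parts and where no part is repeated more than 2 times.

There are 533 such partitions.

533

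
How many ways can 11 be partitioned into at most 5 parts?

37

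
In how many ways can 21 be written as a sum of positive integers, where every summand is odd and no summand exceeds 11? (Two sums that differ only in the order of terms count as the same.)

62

There are too many to list fully; the first 12 (by largest part) are:
11+9+1
11+7+3
11+7+1+1+1
11+5+5
11+5+3+1+1
11+5+1+1+1+1+1
11+3+3+3+1
11+3+3+1+1+1+1
11+3+1+1+1+1+1+1+1
11+1+1+1+1+1+1+1+1+1+1
9+9+3
9+9+1+1+1
…and 50 more, for 62 total.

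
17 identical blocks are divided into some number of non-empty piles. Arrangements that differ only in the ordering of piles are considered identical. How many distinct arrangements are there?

Enumerating by decreasing first part gives 297 partitions in all.

297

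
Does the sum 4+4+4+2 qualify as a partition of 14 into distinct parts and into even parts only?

No

The parts sum to 14, and the condition 'all summands are distinct' is violated.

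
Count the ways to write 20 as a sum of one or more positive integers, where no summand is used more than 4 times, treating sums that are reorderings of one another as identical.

409

Systematic enumeration (by largest part, then next-largest, …) yields 409.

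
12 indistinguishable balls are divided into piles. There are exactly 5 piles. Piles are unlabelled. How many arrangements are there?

Enumerating:
1,1,1,1,8
1,1,1,2,7
1,1,1,3,6
1,1,2,2,6
1,1,1,4,5
1,1,2,3,5
1,2,2,2,5
1,1,2,4,4
1,1,3,3,4
1,2,2,3,4
2,2,2,2,4
1,2,3,3,3
2,2,2,3,3

13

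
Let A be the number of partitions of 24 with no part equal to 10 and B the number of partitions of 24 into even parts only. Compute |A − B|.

1363

Partitions of 24 with no part equal to 10: 1440.
Partitions of 24 into even parts only: 77.
|1440 − 77| = 1363.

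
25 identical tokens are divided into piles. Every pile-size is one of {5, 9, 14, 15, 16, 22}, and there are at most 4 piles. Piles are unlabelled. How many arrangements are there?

2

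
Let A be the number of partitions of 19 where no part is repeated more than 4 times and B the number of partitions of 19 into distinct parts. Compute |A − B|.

271

Partitions of 19 where no part is repeated more than 4 times: 325.
Partitions of 19 into distinct parts: 54.
|325 − 54| = 271.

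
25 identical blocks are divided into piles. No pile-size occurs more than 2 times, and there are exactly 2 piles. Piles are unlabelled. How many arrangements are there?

Listing the qualifying partitions of 25:
24+1
23+2
22+3
21+4
20+5
19+6
18+7
17+8
16+9
15+10
14+11
13+12
Counting gives 12.

12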